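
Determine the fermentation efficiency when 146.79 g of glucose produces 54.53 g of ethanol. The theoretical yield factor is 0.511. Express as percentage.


Fermentation efficiency = (actual / (0.511 * glucose)) * 100
= (54.53 / (0.511 * 146.79)) * 100
= 72.6973%

72.6973%


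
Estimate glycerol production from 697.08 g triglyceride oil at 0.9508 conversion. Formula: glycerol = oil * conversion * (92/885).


glycerol = oil * conv * (92/885)
= 697.08 * 0.9508 * 92 / 885
= 68.8995 g

68.8995 g


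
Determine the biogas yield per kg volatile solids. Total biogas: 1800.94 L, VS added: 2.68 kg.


Y = V / VS
= 1800.94 / 2.68
= 671.9925 L/kg VS

671.9925 L/kg VS


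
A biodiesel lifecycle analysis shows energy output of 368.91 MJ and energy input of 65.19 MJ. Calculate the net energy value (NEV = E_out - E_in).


NEV = E_out - E_in
= 368.91 - 65.19
= 303.7200 MJ

303.7200 MJ


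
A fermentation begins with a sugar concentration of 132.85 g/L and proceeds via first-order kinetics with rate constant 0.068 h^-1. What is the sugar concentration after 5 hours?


S = S0 * exp(-k * t)
S = 132.85 * exp(-0.068 * 5)
S = 94.5587 g/L

94.5587 g/L


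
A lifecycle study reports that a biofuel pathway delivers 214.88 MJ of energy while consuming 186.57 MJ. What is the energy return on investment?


EROI = E_out / E_in
= 214.88 / 186.57
= 1.1517

1.1517


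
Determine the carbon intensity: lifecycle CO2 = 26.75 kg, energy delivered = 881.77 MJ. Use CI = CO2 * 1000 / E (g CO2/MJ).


CI = CO2 * 1000 / E
= 26.75 * 1000 / 881.77
= 30.3367 g CO2/MJ

30.3367 g CO2/MJ


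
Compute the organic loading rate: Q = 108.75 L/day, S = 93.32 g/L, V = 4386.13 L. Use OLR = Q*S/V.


OLR = Q * S / V
= 108.75 * 93.32 / 4386.13
= 2.3138 g/L/day

2.3138 g/L/day


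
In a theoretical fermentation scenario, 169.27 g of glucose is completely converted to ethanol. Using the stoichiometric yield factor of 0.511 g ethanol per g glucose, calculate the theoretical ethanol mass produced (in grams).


Theoretical ethanol yield: m_EtOH = 0.511 * m_glucose
m_EtOH = 0.511 * 169.27 = 86.4970 g

86.4970 g


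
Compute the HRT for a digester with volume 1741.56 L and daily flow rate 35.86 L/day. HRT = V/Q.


HRT = V / Q
= 1741.56 / 35.86
= 48.5655 days

48.5655 days


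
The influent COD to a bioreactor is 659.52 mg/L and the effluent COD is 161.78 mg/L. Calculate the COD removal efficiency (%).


eta = (COD_in - COD_out) / COD_in * 100
= (659.52 - 161.78) / 659.52 * 100
= 75.4700%

75.4700%


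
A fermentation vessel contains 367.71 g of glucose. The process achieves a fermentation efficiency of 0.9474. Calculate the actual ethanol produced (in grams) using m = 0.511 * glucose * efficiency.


Actual ethanol: m = 0.511 * 367.71 * 0.9474
m = 178.0163 g

178.0163 g


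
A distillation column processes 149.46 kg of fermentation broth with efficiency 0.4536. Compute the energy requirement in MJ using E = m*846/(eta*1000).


E = m * 846 / (eta * 1000)
= 149.46 * 846 / (0.4536 * 1000)
= 278.7548 MJ

278.7548 MJ


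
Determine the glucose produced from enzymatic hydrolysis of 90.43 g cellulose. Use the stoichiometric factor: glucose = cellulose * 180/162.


glucose = cellulose * 180/162
= 90.43 * 180/162
= 100.4778 g

100.4778 g


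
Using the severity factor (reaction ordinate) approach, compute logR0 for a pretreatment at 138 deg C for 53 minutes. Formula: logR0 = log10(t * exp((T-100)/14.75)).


logR0 = log10(t * exp((T - 100) / 14.75))
= log10(53 * exp((138 - 100) / 14.75))
= 2.8431

2.8431


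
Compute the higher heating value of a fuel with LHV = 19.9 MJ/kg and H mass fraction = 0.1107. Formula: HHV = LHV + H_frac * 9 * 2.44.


HHV = LHV + H_frac * 9 * 2.44
= 19.9 + 0.1107 * 9 * 2.44
= 22.3310 MJ/kg

22.3310 MJ/kg


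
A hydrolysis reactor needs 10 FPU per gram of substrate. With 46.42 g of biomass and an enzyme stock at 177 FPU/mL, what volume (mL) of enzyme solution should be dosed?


V = dosage * m_sub / activity
V = 10 * 46.42 / 177
V = 2.6226 mL

2.6226 mL


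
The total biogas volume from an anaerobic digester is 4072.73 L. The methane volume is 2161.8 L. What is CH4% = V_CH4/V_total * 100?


CH4% = V_CH4 / V_total * 100
= 2161.8 / 4072.73 * 100
= 53.0799%

53.0799%


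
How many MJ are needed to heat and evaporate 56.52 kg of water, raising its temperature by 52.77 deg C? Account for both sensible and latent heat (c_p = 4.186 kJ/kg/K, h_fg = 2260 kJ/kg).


E = m_water * (4.186 * dT + 2260) / 1000
= 56.52 * (4.186 * 52.77 + 2260) / 1000
= 140.2202 MJ

140.2202 MJ


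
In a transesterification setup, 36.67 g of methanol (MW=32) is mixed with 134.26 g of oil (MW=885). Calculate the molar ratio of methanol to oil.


Molar ratio = n_MeOH / n_oil = (MeOH/32) / (oil/885) = (MeOH * 885) / (32 * oil)
= (36.67 * 885) / (32 * 134.26)
= 7.5537

7.5537


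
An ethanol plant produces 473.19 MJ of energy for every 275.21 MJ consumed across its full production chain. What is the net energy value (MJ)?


NEV = E_out - E_in
= 473.19 - 275.21
= 197.9800 MJ

197.9800 MJ


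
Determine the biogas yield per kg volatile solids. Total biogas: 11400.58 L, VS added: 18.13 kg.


Y = V / VS
= 11400.58 / 18.13
= 628.8240 L/kg VS

628.8240 L/kg VS


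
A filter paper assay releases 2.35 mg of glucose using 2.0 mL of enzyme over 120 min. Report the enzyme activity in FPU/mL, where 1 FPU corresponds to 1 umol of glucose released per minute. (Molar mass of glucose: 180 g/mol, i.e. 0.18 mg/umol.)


Activity = glucose_mg / (0.18 mg/umol * V_mL * t_min)
= 2.35 / (0.18 * 2.0 * 120)
= 0.0544 FPU/mL

0.0544 FPU/mL


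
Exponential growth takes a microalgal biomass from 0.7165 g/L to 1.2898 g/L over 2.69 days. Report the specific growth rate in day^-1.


mu = ln(X2/X1) / dt
= ln(1.2898/0.7165) / 2.69
= 0.2185 per day

0.2185 per day


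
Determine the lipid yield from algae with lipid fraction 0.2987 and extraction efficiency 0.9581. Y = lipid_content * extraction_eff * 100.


Y = lipid_content * extraction_eff * 100
= 0.2987 * 0.9581 * 100
= 28.6184%

28.6184%


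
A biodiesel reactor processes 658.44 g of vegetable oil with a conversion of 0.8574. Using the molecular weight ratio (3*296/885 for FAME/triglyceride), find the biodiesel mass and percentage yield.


m_FAME = oil * conv * (3 * 296 / 885) = oil * conv * (888/885)
= 658.44 * 0.8574 * 888 / 885
= 566.4602 g
Y = m_FAME / oil * 100 = conv * (888/885) * 100
= 0.8574 * 888 / 885 * 100
= 86.03%

566.4602 g FAME; Y = 86.03%


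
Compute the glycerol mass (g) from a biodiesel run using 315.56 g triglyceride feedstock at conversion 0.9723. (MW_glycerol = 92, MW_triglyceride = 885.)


glycerol = oil * conv * (92/885)
= 315.56 * 0.9723 * 92 / 885
= 31.8953 g

31.8953 g


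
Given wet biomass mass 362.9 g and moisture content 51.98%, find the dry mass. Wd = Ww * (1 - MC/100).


Wd = Ww * (1 - MC/100)
= 362.9 * (1 - 51.98/100)
= 174.2646 g

174.2646 g


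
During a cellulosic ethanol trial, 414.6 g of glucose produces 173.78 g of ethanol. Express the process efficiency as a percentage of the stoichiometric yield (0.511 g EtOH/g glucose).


Fermentation efficiency = (actual / (0.511 * glucose)) * 100
= (173.78 / (0.511 * 414.6)) * 100
= 82.0256%

82.0256%


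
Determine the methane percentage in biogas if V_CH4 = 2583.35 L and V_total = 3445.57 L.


CH4% = V_CH4 / V_total * 100
= 2583.35 / 3445.57 * 100
= 74.9760%

74.9760%


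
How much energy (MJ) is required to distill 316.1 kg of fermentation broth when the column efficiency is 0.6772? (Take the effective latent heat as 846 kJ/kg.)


E = m * 846 / (eta * 1000)
= 316.1 * 846 / (0.6772 * 1000)
= 394.8916 MJ

394.8916 MJ


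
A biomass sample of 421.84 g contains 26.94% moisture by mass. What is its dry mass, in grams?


Wd = Ww * (1 - MC/100)
= 421.84 * (1 - 26.94/100)
= 308.1963 g

308.1963 g


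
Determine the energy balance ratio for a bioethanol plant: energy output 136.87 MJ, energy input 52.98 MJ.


EROI = E_out / E_in
= 136.87 / 52.98
= 2.5834

2.5834


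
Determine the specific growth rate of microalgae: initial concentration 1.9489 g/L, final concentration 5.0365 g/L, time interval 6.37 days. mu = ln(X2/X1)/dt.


mu = ln(X2/X1) / dt
= ln(5.0365/1.9489) / 6.37
= 0.1490 per day

0.1490 per day


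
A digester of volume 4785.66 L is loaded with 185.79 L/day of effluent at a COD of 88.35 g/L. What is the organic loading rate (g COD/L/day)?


OLR = Q * S / V
= 185.79 * 88.35 / 4785.66
= 3.4299 g/L/day

3.4299 g/L/day


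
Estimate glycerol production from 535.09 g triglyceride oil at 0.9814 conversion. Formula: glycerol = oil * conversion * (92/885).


glycerol = oil * conv * (92/885)
= 535.09 * 0.9814 * 92 / 885
= 54.5905 g

54.5905 g


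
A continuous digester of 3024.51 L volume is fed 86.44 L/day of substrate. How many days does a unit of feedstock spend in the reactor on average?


HRT = V / Q
= 3024.51 / 86.44
= 34.9897 days

34.9897 days


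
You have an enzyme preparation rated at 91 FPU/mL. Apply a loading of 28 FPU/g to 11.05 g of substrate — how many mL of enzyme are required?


V = dosage * m_sub / activity
V = 28 * 11.05 / 91
V = 3.4000 mL

3.4000 mL


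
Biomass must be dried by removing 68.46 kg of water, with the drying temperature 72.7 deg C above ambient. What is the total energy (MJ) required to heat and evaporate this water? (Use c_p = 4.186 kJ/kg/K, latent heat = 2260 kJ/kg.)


E = m_water * (4.186 * dT + 2260) / 1000
= 68.46 * (4.186 * 72.7 + 2260) / 1000
= 175.5535 MJ

175.5535 MJ


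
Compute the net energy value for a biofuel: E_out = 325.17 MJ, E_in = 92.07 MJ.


NEV = E_out - E_in
= 325.17 - 92.07
= 233.1000 MJ

233.1000 MJ


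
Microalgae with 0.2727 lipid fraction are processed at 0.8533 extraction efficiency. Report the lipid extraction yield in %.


Y = lipid_content * extraction_eff * 100
= 0.2727 * 0.8533 * 100
= 23.2695%

23.2695%


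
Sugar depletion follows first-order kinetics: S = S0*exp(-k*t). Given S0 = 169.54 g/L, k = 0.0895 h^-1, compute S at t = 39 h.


S = S0 * exp(-k * t)
S = 169.54 * exp(-0.0895 * 39)
S = 5.1685 g/L

5.1685 g/L


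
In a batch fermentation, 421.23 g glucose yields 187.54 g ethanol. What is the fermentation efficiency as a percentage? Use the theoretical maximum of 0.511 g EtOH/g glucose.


Fermentation efficiency = (actual / (0.511 * glucose)) * 100
= (187.54 / (0.511 * 421.23)) * 100
= 87.1272%

87.1272%


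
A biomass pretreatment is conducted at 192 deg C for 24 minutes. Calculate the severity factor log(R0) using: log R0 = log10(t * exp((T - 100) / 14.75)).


logR0 = log10(t * exp((T - 100) / 14.75))
= log10(24 * exp((192 - 100) / 14.75))
= 4.0890

4.0890


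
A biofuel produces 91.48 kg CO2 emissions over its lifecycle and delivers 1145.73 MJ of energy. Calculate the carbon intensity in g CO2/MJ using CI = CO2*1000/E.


CI = CO2 * 1000 / E
= 91.48 * 1000 / 1145.73
= 79.8443 g CO2/MJ

79.8443 g CO2/MJ


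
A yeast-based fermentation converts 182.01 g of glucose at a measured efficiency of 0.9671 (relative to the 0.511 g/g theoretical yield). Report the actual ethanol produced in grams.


Actual ethanol: m = 0.511 * 182.01 * 0.9671
m = 89.9472 g

89.9472 g


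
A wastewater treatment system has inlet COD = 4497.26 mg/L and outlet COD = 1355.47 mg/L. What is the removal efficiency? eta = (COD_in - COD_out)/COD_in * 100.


eta = (COD_in - COD_out) / COD_in * 100
= (4497.26 - 1355.47) / 4497.26 * 100
= 69.8601%

69.8601%


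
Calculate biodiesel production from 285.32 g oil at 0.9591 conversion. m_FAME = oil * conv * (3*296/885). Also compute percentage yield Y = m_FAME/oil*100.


m_FAME = oil * conv * (3 * 296 / 885) = oil * conv * (888/885)
= 285.32 * 0.9591 * 888 / 885
= 274.5780 g
Y = m_FAME / oil * 100 = conv * (888/885) * 100
= 0.9591 * 888 / 885 * 100
= 96.24%

274.5780 g FAME; Y = 96.24%


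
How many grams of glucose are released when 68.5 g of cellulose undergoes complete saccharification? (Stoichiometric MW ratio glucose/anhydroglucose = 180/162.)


glucose = cellulose * 180/162
= 68.5 * 180/162
= 76.1111 g

76.1111 g


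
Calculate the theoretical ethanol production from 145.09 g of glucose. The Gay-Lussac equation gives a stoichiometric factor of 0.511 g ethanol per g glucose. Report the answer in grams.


Theoretical ethanol yield: m_EtOH = 0.511 * m_glucose
m_EtOH = 0.511 * 145.09 = 74.1410 g

74.1410 g


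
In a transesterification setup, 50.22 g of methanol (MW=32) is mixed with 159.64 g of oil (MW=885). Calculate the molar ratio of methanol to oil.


Molar ratio = n_MeOH / n_oil = (MeOH/32) / (oil/885) = (MeOH * 885) / (32 * oil)
= (50.22 * 885) / (32 * 159.64)
= 8.7002

8.7002


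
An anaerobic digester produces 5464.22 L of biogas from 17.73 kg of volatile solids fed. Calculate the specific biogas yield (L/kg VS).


Y = V / VS
= 5464.22 / 17.73
= 308.1906 L/kg VS

308.1906 L/kg VS


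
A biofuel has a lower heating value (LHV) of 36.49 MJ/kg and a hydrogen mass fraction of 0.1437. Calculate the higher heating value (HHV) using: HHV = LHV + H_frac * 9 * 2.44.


HHV = LHV + H_frac * 9 * 2.44
= 36.49 + 0.1437 * 9 * 2.44
= 39.6457 MJ/kg

39.6457 MJ/kg


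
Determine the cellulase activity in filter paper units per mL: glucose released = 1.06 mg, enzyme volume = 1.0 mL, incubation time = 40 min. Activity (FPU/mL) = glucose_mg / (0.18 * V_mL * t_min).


Activity = glucose_mg / (0.18 mg/umol * V_mL * t_min)
= 1.06 / (0.18 * 1.0 * 40)
= 0.1472 FPU/mL

0.1472 FPU/mL


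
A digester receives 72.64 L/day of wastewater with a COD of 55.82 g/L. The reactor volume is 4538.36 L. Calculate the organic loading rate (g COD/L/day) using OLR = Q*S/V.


OLR = Q * S / V
= 72.64 * 55.82 / 4538.36
= 0.8934 g/L/day

0.8934 g/L/day


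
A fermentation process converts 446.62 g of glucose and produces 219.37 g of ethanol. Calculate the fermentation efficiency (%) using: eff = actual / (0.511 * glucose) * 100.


Fermentation efficiency = (actual / (0.511 * glucose)) * 100
= (219.37 / (0.511 * 446.62)) * 100
= 96.1210%

96.1210%


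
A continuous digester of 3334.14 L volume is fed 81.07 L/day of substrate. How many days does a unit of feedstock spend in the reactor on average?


HRT = V / Q
= 3334.14 / 81.07
= 41.1267 days

41.1267 days


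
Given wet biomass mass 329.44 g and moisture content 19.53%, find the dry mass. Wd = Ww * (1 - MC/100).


Wd = Ww * (1 - MC/100)
= 329.44 * (1 - 19.53/100)
= 265.1004 g

265.1004 g


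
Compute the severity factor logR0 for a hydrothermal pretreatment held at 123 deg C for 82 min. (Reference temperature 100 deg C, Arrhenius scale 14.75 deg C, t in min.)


logR0 = log10(t * exp((T - 100) / 14.75))
= log10(82 * exp((123 - 100) / 14.75))
= 2.5910

2.5910


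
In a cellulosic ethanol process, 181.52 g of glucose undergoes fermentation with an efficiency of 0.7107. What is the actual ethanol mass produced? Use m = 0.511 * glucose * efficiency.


Actual ethanol: m = 0.511 * 181.52 * 0.7107
m = 65.9222 g

65.9222 g


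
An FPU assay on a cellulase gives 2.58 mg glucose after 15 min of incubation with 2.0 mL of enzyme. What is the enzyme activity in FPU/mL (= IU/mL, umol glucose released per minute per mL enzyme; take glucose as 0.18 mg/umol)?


Activity = glucose_mg / (0.18 mg/umol * V_mL * t_min)
= 2.58 / (0.18 * 2.0 * 15)
= 0.4778 FPU/mL

0.4778 FPU/mL


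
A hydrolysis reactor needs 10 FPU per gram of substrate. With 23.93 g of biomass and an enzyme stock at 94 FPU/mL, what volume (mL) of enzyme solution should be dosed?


V = dosage * m_sub / activity
V = 10 * 23.93 / 94
V = 2.5457 mL

2.5457 mL


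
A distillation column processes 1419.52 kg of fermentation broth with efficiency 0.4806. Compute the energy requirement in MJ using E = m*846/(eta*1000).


E = m * 846 / (eta * 1000)
= 1419.52 * 846 / (0.4806 * 1000)
= 2498.7805 MJ

2498.7805 MJ


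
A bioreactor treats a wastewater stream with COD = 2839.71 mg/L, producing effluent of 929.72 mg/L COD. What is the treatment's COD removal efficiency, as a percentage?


eta = (COD_in - COD_out) / COD_in * 100
= (2839.71 - 929.72) / 2839.71 * 100
= 67.2600%

67.2600%


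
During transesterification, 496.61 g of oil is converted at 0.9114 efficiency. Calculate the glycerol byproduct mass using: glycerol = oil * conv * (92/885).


glycerol = oil * conv * (92/885)
= 496.61 * 0.9114 * 92 / 885
= 47.0510 g

47.0510 g


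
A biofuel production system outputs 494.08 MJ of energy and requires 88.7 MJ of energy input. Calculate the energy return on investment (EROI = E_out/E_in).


EROI = E_out / E_in
= 494.08 / 88.7
= 5.5702

5.5702


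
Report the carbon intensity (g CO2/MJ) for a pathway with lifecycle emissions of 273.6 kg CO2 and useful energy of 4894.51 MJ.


CI = CO2 * 1000 / E
= 273.6 * 1000 / 4894.51
= 55.8994 g CO2/MJ

55.8994 g CO2/MJ


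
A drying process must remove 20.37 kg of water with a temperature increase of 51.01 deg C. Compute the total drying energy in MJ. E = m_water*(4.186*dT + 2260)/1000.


E = m_water * (4.186 * dT + 2260) / 1000
= 20.37 * (4.186 * 51.01 + 2260) / 1000
= 50.3858 MJ

50.3858 MJ


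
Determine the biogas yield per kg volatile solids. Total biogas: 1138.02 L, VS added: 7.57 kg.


Y = V / VS
= 1138.02 / 7.57
= 150.3329 L/kg VS

150.3329 L/kg VS


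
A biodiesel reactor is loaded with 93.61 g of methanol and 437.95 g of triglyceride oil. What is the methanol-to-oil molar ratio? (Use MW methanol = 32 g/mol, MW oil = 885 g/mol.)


Molar ratio = n_MeOH / n_oil = (MeOH/32) / (oil/885) = (MeOH * 885) / (32 * oil)
= (93.61 * 885) / (32 * 437.95)
= 5.9114

5.9114


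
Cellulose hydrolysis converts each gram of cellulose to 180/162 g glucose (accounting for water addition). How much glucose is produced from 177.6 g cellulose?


glucose = cellulose * 180/162
= 177.6 * 180/162
= 197.3333 g

197.3333 g


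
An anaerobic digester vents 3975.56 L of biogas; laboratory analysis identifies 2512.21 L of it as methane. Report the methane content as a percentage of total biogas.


CH4% = V_CH4 / V_total * 100
= 2512.21 / 3975.56 * 100
= 63.1913%

63.1913%


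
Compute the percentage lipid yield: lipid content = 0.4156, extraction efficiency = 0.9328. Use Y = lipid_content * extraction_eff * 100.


Y = lipid_content * extraction_eff * 100
= 0.4156 * 0.9328 * 100
= 38.7672%

38.7672%


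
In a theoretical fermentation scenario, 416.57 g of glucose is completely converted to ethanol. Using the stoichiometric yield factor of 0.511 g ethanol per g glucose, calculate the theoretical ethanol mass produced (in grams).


Theoretical ethanol yield: m_EtOH = 0.511 * m_glucose
m_EtOH = 0.511 * 416.57 = 212.8673 g

212.8673 g


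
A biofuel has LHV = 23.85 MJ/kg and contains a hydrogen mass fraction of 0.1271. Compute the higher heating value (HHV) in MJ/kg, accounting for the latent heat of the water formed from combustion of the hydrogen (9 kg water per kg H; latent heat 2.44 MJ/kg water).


HHV = LHV + H_frac * 9 * 2.44
= 23.85 + 0.1271 * 9 * 2.44
= 26.6411 MJ/kg

26.6411 MJ/kg


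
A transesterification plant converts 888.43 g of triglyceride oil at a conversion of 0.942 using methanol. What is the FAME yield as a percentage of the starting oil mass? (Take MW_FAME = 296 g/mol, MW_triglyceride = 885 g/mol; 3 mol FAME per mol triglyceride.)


m_FAME = oil * conv * (3 * 296 / 885) = oil * conv * (888/885)
= 888.43 * 0.942 * 888 / 885
= 839.7380 g
Y = m_FAME / oil * 100 = conv * (888/885) * 100
= 0.942 * 888 / 885 * 100
= 94.52%

94.52%


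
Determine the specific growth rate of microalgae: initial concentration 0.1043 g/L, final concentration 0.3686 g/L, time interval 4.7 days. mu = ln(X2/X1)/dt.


mu = ln(X2/X1) / dt
= ln(0.3686/0.1043) / 4.7
= 0.2686 per day

0.2686 per day


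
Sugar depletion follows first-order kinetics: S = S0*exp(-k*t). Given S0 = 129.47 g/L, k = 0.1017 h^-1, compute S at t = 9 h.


S = S0 * exp(-k * t)
S = 129.47 * exp(-0.1017 * 9)
S = 51.8393 g/L

51.8393 g/L


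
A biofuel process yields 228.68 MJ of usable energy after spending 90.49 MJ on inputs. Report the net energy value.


NEV = E_out - E_in
= 228.68 - 90.49
= 138.1900 MJ

138.1900 MJ


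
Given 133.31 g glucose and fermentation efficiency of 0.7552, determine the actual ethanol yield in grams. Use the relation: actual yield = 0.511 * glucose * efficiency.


Actual ethanol: m = 0.511 * 133.31 * 0.7552
m = 51.4453 g

51.4453 g


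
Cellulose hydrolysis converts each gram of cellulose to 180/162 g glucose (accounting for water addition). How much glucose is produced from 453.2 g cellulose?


glucose = cellulose * 180/162
= 453.2 * 180/162
= 503.5556 g

503.5556 g


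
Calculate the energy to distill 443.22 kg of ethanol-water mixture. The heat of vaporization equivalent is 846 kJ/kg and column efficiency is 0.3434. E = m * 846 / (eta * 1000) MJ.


E = m * 846 / (eta * 1000)
= 443.22 * 846 / (0.3434 * 1000)
= 1091.9165 MJ

1091.9165 MJ


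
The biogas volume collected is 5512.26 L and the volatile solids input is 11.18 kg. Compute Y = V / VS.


Y = V / VS
= 5512.26 / 11.18
= 493.0465 L/kg VS

493.0465 L/kg VS


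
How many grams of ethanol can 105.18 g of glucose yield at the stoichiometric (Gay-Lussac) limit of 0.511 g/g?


Theoretical ethanol yield: m_EtOH = 0.511 * m_glucose
m_EtOH = 0.511 * 105.18 = 53.7470 g

53.7470 g


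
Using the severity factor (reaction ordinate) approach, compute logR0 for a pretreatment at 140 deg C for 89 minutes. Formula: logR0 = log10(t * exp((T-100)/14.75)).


logR0 = log10(t * exp((T - 100) / 14.75))
= log10(89 * exp((140 - 100) / 14.75))
= 3.1271

3.1271


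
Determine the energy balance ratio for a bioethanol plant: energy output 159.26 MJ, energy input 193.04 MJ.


EROI = E_out / E_in
= 159.26 / 193.04
= 0.8250

0.8250


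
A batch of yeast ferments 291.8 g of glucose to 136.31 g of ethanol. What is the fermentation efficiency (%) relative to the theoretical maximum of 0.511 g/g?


Fermentation efficiency = (actual / (0.511 * glucose)) * 100
= (136.31 / (0.511 * 291.8)) * 100
= 91.4159%

91.4159%


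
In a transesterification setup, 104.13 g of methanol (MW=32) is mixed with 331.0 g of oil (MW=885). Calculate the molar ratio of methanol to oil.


Molar ratio = n_MeOH / n_oil = (MeOH/32) / (oil/885) = (MeOH * 885) / (32 * oil)
= (104.13 * 885) / (32 * 331.0)
= 8.7004

8.7004


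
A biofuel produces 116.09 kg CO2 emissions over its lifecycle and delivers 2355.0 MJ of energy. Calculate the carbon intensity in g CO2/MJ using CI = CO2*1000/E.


CI = CO2 * 1000 / E
= 116.09 * 1000 / 2355.0
= 49.2951 g CO2/MJ

49.2951 g CO2/MJ


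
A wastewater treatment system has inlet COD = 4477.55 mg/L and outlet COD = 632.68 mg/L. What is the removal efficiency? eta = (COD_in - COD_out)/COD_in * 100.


eta = (COD_in - COD_out) / COD_in * 100
= (4477.55 - 632.68) / 4477.55 * 100
= 85.8700%

85.8700%


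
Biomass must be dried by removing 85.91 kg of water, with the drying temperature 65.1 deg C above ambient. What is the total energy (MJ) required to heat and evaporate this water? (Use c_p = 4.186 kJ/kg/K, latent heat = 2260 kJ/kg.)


E = m_water * (4.186 * dT + 2260) / 1000
= 85.91 * (4.186 * 65.1 + 2260) / 1000
= 217.5678 MJ

217.5678 MJ


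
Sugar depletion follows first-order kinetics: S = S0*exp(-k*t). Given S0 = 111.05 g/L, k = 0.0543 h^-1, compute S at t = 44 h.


S = S0 * exp(-k * t)
S = 111.05 * exp(-0.0543 * 44)
S = 10.1836 g/L

10.1836 g/L


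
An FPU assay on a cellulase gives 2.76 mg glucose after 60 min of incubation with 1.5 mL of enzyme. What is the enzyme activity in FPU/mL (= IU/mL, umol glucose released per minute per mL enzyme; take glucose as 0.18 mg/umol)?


Activity = glucose_mg / (0.18 mg/umol * V_mL * t_min)
= 2.76 / (0.18 * 1.5 * 60)
= 0.1704 FPU/mL

0.1704 FPU/mL


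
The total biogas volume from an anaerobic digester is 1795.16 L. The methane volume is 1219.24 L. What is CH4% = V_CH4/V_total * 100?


CH4% = V_CH4 / V_total * 100
= 1219.24 / 1795.16 * 100
= 67.9182%

67.9182%


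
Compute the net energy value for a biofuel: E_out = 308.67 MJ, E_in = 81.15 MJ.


NEV = E_out - E_in
= 308.67 - 81.15
= 227.5200 MJ

227.5200 MJ


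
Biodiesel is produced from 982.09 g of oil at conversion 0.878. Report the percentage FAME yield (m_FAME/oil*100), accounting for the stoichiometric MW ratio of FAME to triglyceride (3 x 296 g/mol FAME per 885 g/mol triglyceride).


m_FAME = oil * conv * (3 * 296 / 885) = oil * conv * (888/885)
= 982.09 * 0.878 * 888 / 885
= 865.1980 g
Y = m_FAME / oil * 100 = conv * (888/885) * 100
= 0.878 * 888 / 885 * 100
= 88.10%

88.10%


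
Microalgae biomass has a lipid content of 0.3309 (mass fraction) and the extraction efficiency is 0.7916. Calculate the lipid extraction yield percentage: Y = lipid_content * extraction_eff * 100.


Y = lipid_content * extraction_eff * 100
= 0.3309 * 0.7916 * 100
= 26.1940%

26.1940%


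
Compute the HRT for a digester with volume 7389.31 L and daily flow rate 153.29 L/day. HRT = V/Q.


HRT = V / Q
= 7389.31 / 153.29
= 48.2048 days

48.2048 days


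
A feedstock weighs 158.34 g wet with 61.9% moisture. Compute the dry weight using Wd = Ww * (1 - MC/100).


Wd = Ww * (1 - MC/100)
= 158.34 * (1 - 61.9/100)
= 60.3275 g

60.3275 g


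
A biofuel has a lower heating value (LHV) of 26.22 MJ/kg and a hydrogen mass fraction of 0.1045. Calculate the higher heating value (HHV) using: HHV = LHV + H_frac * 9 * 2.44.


HHV = LHV + H_frac * 9 * 2.44
= 26.22 + 0.1045 * 9 * 2.44
= 28.5148 MJ/kg

28.5148 MJ/kg


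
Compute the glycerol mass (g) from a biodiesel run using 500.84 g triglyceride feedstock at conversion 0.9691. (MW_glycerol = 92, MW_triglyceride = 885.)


glycerol = oil * conv * (92/885)
= 500.84 * 0.9691 * 92 / 885
= 50.4559 g

50.4559 g


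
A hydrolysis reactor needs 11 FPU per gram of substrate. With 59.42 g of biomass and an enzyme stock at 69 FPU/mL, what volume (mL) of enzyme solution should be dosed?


V = dosage * m_sub / activity
V = 11 * 59.42 / 69
V = 9.4728 mL

9.4728 mL


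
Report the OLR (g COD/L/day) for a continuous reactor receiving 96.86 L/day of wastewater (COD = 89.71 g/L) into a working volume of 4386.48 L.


OLR = Q * S / V
= 96.86 * 89.71 / 4386.48
= 1.9809 g/L/day

1.9809 g/L/day


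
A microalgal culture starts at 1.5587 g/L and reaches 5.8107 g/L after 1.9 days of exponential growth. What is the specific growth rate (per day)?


mu = ln(X2/X1) / dt
= ln(5.8107/1.5587) / 1.9
= 0.6926 per day

0.6926 per day


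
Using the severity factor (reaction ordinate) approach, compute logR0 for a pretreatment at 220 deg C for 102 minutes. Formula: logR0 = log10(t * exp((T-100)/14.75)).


logR0 = log10(t * exp((T - 100) / 14.75))
= log10(102 * exp((220 - 100) / 14.75))
= 5.5418

5.5418


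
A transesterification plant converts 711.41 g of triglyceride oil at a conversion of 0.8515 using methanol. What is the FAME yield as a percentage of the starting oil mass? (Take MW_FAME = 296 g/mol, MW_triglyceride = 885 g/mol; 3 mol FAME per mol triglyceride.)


m_FAME = oil * conv * (3 * 296 / 885) = oil * conv * (888/885)
= 711.41 * 0.8515 * 888 / 885
= 607.8191 g
Y = m_FAME / oil * 100 = conv * (888/885) * 100
= 0.8515 * 888 / 885 * 100
= 85.44%

85.44%


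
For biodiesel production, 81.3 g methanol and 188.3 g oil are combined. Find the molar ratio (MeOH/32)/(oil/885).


Molar ratio = n_MeOH / n_oil = (MeOH/32) / (oil/885) = (MeOH * 885) / (32 * oil)
= (81.3 * 885) / (32 * 188.3)
= 11.9408

11.9408


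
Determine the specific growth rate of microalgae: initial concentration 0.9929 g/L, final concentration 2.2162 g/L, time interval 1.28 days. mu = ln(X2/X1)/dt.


mu = ln(X2/X1) / dt
= ln(2.2162/0.9929) / 1.28
= 0.6273 per day

0.6273 per day


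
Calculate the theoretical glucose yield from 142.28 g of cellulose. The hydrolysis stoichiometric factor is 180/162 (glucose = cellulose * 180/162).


glucose = cellulose * 180/162
= 142.28 * 180/162
= 158.0889 g

158.0889 g


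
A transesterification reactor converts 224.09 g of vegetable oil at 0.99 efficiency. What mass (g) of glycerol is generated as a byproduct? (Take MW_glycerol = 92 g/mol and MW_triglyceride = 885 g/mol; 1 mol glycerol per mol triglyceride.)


glycerol = oil * conv * (92/885)
= 224.09 * 0.99 * 92 / 885
= 23.0623 g

23.0623 g


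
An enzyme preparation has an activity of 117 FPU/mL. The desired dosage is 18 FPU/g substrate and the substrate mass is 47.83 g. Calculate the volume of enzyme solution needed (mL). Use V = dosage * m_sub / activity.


V = dosage * m_sub / activity
V = 18 * 47.83 / 117
V = 7.3585 mL

7.3585 mL


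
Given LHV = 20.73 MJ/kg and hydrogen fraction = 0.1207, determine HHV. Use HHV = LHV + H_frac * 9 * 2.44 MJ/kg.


HHV = LHV + H_frac * 9 * 2.44
= 20.73 + 0.1207 * 9 * 2.44
= 23.3806 MJ/kg

23.3806 MJ/kg


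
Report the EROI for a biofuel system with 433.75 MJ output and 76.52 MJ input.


EROI = E_out / E_in
= 433.75 / 76.52
= 5.6685

5.6685


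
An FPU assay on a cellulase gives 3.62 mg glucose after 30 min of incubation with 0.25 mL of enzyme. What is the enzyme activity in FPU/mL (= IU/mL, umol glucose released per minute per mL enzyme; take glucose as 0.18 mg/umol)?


Activity = glucose_mg / (0.18 mg/umol * V_mL * t_min)
= 3.62 / (0.18 * 0.25 * 30)
= 2.6815 FPU/mL

2.6815 FPU/mL


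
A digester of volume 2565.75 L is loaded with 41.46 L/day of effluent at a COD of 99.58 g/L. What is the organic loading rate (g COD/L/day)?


OLR = Q * S / V
= 41.46 * 99.58 / 2565.75
= 1.6091 g/L/day

1.6091 g/L/day


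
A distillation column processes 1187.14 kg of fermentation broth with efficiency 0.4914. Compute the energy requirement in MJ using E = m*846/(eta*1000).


E = m * 846 / (eta * 1000)
= 1187.14 * 846 / (0.4914 * 1000)
= 2043.7941 MJ

2043.7941 MJ


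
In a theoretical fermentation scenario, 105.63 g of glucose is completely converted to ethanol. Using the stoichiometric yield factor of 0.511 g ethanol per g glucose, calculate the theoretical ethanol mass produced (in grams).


Theoretical ethanol yield: m_EtOH = 0.511 * m_glucose
m_EtOH = 0.511 * 105.63 = 53.9769 g

53.9769 g


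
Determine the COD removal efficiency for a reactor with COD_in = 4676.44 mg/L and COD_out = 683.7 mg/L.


eta = (COD_in - COD_out) / COD_in * 100
= (4676.44 - 683.7) / 4676.44 * 100
= 85.3799%

85.3799%


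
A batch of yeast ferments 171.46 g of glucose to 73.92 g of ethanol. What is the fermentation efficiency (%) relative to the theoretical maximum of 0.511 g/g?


Fermentation efficiency = (actual / (0.511 * glucose)) * 100
= (73.92 / (0.511 * 171.46)) * 100
= 84.3681%

84.3681%


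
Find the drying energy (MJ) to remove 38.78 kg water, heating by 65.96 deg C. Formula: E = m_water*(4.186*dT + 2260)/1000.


E = m_water * (4.186 * dT + 2260) / 1000
= 38.78 * (4.186 * 65.96 + 2260) / 1000
= 98.3503 MJ

98.3503 MJ


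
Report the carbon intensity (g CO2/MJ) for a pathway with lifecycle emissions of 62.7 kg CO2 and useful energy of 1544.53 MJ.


CI = CO2 * 1000 / E
= 62.7 * 1000 / 1544.53
= 40.5949 g CO2/MJ

40.5949 g CO2/MJ


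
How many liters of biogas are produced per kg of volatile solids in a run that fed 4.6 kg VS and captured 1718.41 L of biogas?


Y = V / VS
= 1718.41 / 4.6
= 373.5674 L/kg VS

373.5674 L/kg VS


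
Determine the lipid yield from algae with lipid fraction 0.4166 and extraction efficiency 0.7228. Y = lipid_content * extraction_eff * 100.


Y = lipid_content * extraction_eff * 100
= 0.4166 * 0.7228 * 100
= 30.1118%

30.1118%


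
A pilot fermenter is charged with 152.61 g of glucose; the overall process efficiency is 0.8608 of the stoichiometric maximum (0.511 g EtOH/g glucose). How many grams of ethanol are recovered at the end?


Actual ethanol: m = 0.511 * 152.61 * 0.8608
m = 67.1284 g

67.1284 g


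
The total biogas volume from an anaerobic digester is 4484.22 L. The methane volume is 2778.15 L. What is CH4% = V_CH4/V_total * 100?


CH4% = V_CH4 / V_total * 100
= 2778.15 / 4484.22 * 100
= 61.9539%

61.9539%


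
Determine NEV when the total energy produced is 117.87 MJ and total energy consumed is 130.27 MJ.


NEV = E_out - E_in
= 117.87 - 130.27
= -12.4000 MJ

-12.4000 MJ


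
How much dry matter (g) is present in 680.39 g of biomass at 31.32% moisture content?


Wd = Ww * (1 - MC/100)
= 680.39 * (1 - 31.32/100)
= 467.2919 g

467.2919 g


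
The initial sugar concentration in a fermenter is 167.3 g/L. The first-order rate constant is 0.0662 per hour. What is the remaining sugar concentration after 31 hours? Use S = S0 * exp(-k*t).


S = S0 * exp(-k * t)
S = 167.3 * exp(-0.0662 * 31)
S = 21.4900 g/L

21.4900 g/L


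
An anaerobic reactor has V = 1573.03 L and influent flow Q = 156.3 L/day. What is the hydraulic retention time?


HRT = V / Q
= 1573.03 / 156.3
= 10.0642 days

10.0642 days


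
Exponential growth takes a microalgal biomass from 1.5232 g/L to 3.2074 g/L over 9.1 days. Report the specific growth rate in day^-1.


mu = ln(X2/X1) / dt
= ln(3.2074/1.5232) / 9.1
= 0.0818 per day

0.0818 per day


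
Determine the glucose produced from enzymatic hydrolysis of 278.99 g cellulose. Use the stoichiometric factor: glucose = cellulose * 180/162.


glucose = cellulose * 180/162
= 278.99 * 180/162
= 309.9889 g

309.9889 g


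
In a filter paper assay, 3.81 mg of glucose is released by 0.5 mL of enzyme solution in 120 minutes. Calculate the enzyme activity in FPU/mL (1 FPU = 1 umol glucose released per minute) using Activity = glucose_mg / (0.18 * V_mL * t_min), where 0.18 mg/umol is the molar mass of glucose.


Activity = glucose_mg / (0.18 mg/umol * V_mL * t_min)
= 3.81 / (0.18 * 0.5 * 120)
= 0.3528 FPU/mL

0.3528 FPU/mL


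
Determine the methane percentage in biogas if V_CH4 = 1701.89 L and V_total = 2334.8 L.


CH4% = V_CH4 / V_total * 100
= 1701.89 / 2334.8 * 100
= 72.8923%

72.8923%


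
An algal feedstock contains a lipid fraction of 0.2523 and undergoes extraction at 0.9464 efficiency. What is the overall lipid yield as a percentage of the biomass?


Y = lipid_content * extraction_eff * 100
= 0.2523 * 0.9464 * 100
= 23.8777%

23.8777%


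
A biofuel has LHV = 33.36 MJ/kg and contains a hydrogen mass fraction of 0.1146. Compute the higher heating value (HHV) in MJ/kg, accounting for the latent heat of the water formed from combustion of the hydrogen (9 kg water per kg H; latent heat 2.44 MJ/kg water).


HHV = LHV + H_frac * 9 * 2.44
= 33.36 + 0.1146 * 9 * 2.44
= 35.8766 MJ/kg

35.8766 MJ/kg


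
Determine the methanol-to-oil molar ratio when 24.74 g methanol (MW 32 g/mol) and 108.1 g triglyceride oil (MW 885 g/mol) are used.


Molar ratio = n_MeOH / n_oil = (MeOH/32) / (oil/885) = (MeOH * 885) / (32 * oil)
= (24.74 * 885) / (32 * 108.1)
= 6.3295

6.3295


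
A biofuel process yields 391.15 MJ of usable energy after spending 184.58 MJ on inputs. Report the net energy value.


NEV = E_out - E_in
= 391.15 - 184.58
= 206.5700 MJ

206.5700 MJ


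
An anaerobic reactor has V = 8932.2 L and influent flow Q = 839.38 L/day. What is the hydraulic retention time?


HRT = V / Q
= 8932.2 / 839.38
= 10.6414 days

10.6414 days


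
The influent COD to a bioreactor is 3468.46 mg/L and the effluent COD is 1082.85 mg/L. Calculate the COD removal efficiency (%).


eta = (COD_in - COD_out) / COD_in * 100
= (3468.46 - 1082.85) / 3468.46 * 100
= 68.7801%

68.7801%


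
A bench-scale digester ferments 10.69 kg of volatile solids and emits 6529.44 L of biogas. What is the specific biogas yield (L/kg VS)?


Y = V / VS
= 6529.44 / 10.69
= 610.7989 L/kg VS

610.7989 L/kg VS


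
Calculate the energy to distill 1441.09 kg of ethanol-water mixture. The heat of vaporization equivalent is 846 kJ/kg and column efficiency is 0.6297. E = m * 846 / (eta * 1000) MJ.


E = m * 846 / (eta * 1000)
= 1441.09 * 846 / (0.6297 * 1000)
= 1936.1000 MJ

1936.1000 MJ


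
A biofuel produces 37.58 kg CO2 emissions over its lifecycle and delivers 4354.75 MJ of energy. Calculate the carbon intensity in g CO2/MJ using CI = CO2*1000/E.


CI = CO2 * 1000 / E
= 37.58 * 1000 / 4354.75
= 8.6297 g CO2/MJ

8.6297 g CO2/MJ


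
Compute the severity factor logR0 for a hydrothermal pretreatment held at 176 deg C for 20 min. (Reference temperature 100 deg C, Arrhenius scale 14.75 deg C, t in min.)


logR0 = log10(t * exp((T - 100) / 14.75))
= log10(20 * exp((176 - 100) / 14.75))
= 3.5388

3.5388


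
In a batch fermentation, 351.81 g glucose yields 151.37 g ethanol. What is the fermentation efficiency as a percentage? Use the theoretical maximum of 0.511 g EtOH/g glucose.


Fermentation efficiency = (actual / (0.511 * glucose)) * 100
= (151.37 / (0.511 * 351.81)) * 100
= 84.1997%

84.1997%


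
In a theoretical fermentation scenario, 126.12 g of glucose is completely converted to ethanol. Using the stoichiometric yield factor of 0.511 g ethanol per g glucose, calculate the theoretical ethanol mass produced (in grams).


Theoretical ethanol yield: m_EtOH = 0.511 * m_glucose
m_EtOH = 0.511 * 126.12 = 64.4473 g

64.4473 g


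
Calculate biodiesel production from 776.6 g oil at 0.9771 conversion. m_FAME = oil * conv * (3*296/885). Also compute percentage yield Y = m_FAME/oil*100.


m_FAME = oil * conv * (3 * 296 / 885) = oil * conv * (888/885)
= 776.6 * 0.9771 * 888 / 885
= 761.3881 g
Y = m_FAME / oil * 100 = conv * (888/885) * 100
= 0.9771 * 888 / 885 * 100
= 98.04%

761.3881 g FAME; Y = 98.04%


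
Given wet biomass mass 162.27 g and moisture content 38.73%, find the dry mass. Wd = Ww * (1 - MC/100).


Wd = Ww * (1 - MC/100)
= 162.27 * (1 - 38.73/100)
= 99.4228 g

99.4228 g


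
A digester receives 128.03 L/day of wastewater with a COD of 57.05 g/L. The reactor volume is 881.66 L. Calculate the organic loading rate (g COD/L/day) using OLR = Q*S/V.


OLR = Q * S / V
= 128.03 * 57.05 / 881.66
= 8.2845 g/L/day

8.2845 g/L/day


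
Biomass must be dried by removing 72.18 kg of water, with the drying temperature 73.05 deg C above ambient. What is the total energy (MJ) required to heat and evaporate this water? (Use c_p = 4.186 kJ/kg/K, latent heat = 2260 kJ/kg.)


E = m_water * (4.186 * dT + 2260) / 1000
= 72.18 * (4.186 * 73.05 + 2260) / 1000
= 185.1985 MJ

185.1985 MJ


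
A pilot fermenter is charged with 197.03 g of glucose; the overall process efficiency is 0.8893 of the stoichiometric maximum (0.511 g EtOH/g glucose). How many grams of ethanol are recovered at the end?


Actual ethanol: m = 0.511 * 197.03 * 0.8893
m = 89.5368 g

89.5368 g


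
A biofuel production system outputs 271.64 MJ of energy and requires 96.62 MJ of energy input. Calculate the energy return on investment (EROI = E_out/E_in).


EROI = E_out / E_in
= 271.64 / 96.62
= 2.8114

2.8114


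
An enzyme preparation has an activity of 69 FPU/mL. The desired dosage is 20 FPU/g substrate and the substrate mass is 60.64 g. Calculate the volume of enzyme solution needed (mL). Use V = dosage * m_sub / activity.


V = dosage * m_sub / activity
V = 20 * 60.64 / 69
V = 17.5768 mL

17.5768 mL


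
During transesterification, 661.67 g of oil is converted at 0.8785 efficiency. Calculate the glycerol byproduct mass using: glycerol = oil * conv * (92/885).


glycerol = oil * conv * (92/885)
= 661.67 * 0.8785 * 92 / 885
= 60.4265 g

60.4265 g


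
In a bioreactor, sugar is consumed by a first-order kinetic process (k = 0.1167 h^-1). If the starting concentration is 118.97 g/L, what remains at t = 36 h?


S = S0 * exp(-k * t)
S = 118.97 * exp(-0.1167 * 36)
S = 1.7819 g/L

1.7819 g/L
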